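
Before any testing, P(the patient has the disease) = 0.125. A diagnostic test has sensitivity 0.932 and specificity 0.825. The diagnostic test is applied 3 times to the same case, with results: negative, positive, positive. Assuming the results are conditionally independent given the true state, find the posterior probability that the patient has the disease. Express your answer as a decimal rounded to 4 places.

Posterior P(H) ≈ 0.2504

Let H be the event that the patient has the disease; start with P(H) = 0.125. P('positive'|H) = 0.932, P('positive'|¬H) = 0.175.
Update on result 1 ('negative'): P(H) ← 0.068·0.1250 / (0.068·0.1250 + 0.825·0.8750) = 0.0085000/0.73037 = 0.0116.
Update on result 2 ('positive'): P(H) ← 0.932·0.0116 / (0.932·0.0116 + 0.175·0.9884) = 0.010846/0.18381 = 0.0590.
Update on result 3 ('positive'): P(H) ← 0.932·0.0590 / (0.932·0.0590 + 0.175·0.9410) = 0.054997/0.21967 = 0.2504.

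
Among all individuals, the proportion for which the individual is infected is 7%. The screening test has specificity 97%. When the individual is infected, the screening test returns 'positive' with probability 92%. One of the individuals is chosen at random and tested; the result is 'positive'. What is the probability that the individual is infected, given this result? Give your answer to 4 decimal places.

Write H for 'the individual is infected'. Prior odds H:¬H = 0.07/0.93 = 0.075269. For the 'positive' outcome, the likelihood ratio is 0.92/0.03 = 30.667.
Posterior odds = 0.075269 × 30.667 = 2.3082, so P(H|E) = 2.3082/(1+2.3082) = 0.6977.

P(H | E) ≈ 0.6977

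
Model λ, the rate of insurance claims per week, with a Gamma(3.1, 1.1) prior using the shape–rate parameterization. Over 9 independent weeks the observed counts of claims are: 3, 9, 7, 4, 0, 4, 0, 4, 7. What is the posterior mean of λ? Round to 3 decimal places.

The Poisson likelihood adds the total count to the shape and the number of exposure periods to the rate. Here ∑xᵢ = 38 and n = 9, so shape 3.1→41.1 and rate 1.1→10.1.
Posterior mean = shape/rate = 41.1/10.1 = 4.069.

Posterior mean ≈ 4.069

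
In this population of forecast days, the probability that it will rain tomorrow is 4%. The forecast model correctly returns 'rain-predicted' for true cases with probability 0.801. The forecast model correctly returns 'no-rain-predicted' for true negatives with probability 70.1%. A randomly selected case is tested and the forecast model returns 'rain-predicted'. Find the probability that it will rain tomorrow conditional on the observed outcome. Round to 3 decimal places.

P(H | E) ≈ 0.100

Let H be the event that it will rain tomorrow. P(H) = 0.04, so P(¬H) = 0.96. With E the 'rain-predicted' result, P(E|H) = 0.801 and P(E|¬H) = 0.299.
P(E) = 0.801·0.04 + 0.299·0.96 = 0.032040 + 0.28704 = 0.31908.
By Bayes' theorem, P(H|E) = 0.032040 / 0.31908 = 0.100.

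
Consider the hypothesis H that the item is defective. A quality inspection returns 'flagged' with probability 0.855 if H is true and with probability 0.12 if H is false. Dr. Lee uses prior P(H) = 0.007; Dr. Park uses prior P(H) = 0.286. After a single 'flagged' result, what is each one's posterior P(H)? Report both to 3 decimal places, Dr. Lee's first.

P('+'|H) = 0.855, P('+'|¬H) = 0.12.
Dr. Lee: numerator 0.855·0.007 = 0.0059850; evidence = 0.0059850+0.12·0.993 = 0.12514; posterior = 0.048.
Dr. Park: numerator 0.855·0.286 = 0.24453; evidence = 0.24453+0.12·0.714 = 0.33021; posterior = 0.741.

Dr. Lee: 0.048; Dr. Park: 0.741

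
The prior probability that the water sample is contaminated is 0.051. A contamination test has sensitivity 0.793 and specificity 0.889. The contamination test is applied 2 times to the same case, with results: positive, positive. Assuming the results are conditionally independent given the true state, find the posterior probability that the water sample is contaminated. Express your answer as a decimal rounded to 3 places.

With H the event that the water sample is contaminated, the joint likelihood of the observed sequence is P(data|H) = 0.793·0.793 = 0.62885 and P(data|¬H) = 0.111·0.111 = 0.012321.
Bayes: P(H|data) = 0.051·0.62885 / (0.051·0.62885 + 0.949·0.012321) = 0.032071/0.043764 = 0.7328.

Posterior P(H) ≈ 0.733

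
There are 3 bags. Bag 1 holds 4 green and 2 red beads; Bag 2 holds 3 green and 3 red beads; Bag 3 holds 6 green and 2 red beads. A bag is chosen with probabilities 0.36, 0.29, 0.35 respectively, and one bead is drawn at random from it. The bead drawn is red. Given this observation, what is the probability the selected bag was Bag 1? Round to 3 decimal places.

Posterior probability ≈ 0.340

P(red|Bag 1) = 0.3333; P(red|Bag 2) = 0.5; P(red|Bag 3) = 0.25.
Prior × likelihood for each source: 0.36·0.3333=0.1200, 0.29·0.5=0.1450, 0.35·0.25=0.08750. Summing gives P(red) = 0.35250.
P(Bag 1 | red) = 0.1200 / 0.35250 = 0.340.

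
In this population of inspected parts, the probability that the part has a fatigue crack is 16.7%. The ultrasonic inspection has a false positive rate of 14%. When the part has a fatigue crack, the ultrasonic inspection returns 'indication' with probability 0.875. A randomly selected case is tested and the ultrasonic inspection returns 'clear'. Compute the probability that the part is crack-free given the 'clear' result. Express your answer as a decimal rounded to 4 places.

Let H be the event that the part has a fatigue crack. P(H) = 0.167, so P(¬H) = 0.833. With E the 'clear' result, P(E|H) = 0.125 and P(E|¬H) = 0.86.
P(E) = 0.125·0.167 + 0.86·0.833 = 0.020875 + 0.71638 = 0.73725.
By Bayes' theorem, P(H|E) = 0.020875 / 0.73725 = 0.0283. Hence P(¬H|E) = 1 − 0.0283 = 0.9717.

P(¬H | E) ≈ 0.9717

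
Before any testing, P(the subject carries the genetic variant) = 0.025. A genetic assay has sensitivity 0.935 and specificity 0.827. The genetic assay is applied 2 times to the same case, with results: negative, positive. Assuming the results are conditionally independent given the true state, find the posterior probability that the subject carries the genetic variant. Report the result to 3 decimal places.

Posterior P(H) ≈ 0.011

Let H be the event that the subject carries the genetic variant; start with P(H) = 0.025. P('positive'|H) = 0.935, P('positive'|¬H) = 0.173.
Update on result 1 ('negative'): P(H) ← 0.065·0.0250 / (0.065·0.0250 + 0.827·0.9750) = 0.0016250/0.80795 = 0.0020.
Update on result 2 ('positive'): P(H) ← 0.935·0.0020 / (0.935·0.0020 + 0.173·0.9980) = 0.0018805/0.17453 = 0.0108.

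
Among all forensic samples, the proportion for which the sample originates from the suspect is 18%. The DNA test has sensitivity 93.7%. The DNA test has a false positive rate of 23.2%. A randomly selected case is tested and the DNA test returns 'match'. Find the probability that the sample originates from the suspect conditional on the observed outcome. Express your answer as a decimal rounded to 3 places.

P(H | E) ≈ 0.470

Write H for 'the sample originates from the suspect'. Prior odds H:¬H = 0.18/0.82 = 0.21951. For the 'match' outcome, the likelihood ratio is 0.937/0.232 = 4.0388.
Posterior odds = 0.21951 × 4.0388 = 0.88656, so P(H|E) = 0.88656/(1+0.88656) = 0.470.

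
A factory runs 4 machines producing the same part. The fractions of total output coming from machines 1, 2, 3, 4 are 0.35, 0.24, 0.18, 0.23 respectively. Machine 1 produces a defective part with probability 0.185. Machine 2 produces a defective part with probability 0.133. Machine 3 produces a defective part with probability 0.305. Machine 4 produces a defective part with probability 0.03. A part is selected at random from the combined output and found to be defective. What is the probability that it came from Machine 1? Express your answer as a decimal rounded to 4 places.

Posterior probability ≈ 0.4086

P(defective|M1) = 0.185; P(defective|M2) = 0.133; P(defective|M3) = 0.305; P(defective|M4) = 0.03.
Prior × likelihood for each source: 0.35·0.185=0.06475, 0.24·0.133=0.03192, 0.18·0.305=0.05490, 0.23·0.03=0.006900. Summing gives P(defective) = 0.15847.
P(Machine 1 | defective) = 0.06475 / 0.15847 = 0.4086.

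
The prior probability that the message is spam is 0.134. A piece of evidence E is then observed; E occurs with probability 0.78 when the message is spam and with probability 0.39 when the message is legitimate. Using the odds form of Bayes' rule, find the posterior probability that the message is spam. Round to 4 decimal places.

Prior odds = 0.134/(1−0.134) = 0.15473. In log-odds, ln(0.15473) = -1.8660.
Add log likelihood ratio: ln(2.0000) = 0.69315.
Posterior log-odds = -1.1729, so posterior odds = exp(-1.1729) = 0.30947. Converting, P(H|E) = 0.30947/1.3095 = 0.2363.

Posterior probability ≈ 0.2363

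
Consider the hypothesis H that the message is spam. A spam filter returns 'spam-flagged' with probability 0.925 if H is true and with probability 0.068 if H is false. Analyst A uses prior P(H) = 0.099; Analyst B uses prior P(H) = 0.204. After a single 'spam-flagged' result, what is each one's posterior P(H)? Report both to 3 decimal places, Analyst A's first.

Analyst A: 0.599; Analyst B: 0.777

P('+'|H) = 0.925, P('+'|¬H) = 0.068.
Analyst A: numerator 0.925·0.099 = 0.091575; evidence = 0.091575+0.068·0.901 = 0.15284; posterior = 0.599.
Analyst B: numerator 0.925·0.204 = 0.18870; evidence = 0.18870+0.068·0.796 = 0.24283; posterior = 0.777.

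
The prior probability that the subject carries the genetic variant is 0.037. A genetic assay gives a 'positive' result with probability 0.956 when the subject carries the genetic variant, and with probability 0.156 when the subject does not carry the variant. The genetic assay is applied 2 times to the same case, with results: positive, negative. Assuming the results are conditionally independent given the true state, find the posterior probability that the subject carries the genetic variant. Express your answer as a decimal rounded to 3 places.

Let H be the event that the subject carries the genetic variant; start with P(H) = 0.037. P('positive'|H) = 0.956, P('positive'|¬H) = 0.156.
Update on result 1 ('positive'): P(H) ← 0.956·0.0370 / (0.956·0.0370 + 0.156·0.9630) = 0.035372/0.18560 = 0.1906.
Update on result 2 ('negative'): P(H) ← 0.044·0.1906 / (0.044·0.1906 + 0.844·0.8094) = 0.0083856/0.69153 = 0.0121.

Posterior P(H) ≈ 0.012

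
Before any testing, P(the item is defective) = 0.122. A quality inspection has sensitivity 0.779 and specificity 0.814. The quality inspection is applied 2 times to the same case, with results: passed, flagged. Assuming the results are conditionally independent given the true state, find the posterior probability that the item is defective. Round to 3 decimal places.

Posterior P(H) ≈ 0.136

Let H be the event that the item is defective; start with P(H) = 0.122. P('flagged'|H) = 0.779, P('flagged'|¬H) = 0.186.
Update on result 1 ('passed'): P(H) ← 0.221·0.1220 / (0.221·0.1220 + 0.814·0.8780) = 0.026962/0.74165 = 0.0364.
Update on result 2 ('flagged'): P(H) ← 0.779·0.0364 / (0.779·0.0364 + 0.186·0.9636) = 0.028320/0.20756 = 0.1364.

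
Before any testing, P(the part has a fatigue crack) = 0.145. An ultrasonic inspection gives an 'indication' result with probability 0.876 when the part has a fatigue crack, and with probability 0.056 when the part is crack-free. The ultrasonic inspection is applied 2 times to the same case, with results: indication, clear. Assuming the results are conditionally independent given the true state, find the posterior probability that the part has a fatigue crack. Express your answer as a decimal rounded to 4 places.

With H the event that the part has a fatigue crack, the joint likelihood of the observed sequence is P(data|H) = 0.876·0.124 = 0.10862 and P(data|¬H) = 0.056·0.944 = 0.052864.
Bayes: P(H|data) = 0.145·0.10862 / (0.145·0.10862 + 0.855·0.052864) = 0.015750/0.060949 = 0.2584.

Posterior P(H) ≈ 0.2584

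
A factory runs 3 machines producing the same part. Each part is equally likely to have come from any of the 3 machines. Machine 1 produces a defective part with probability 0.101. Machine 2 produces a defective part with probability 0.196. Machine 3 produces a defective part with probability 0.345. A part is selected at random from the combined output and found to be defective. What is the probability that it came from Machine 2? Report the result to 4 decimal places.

Posterior probability ≈ 0.3053

Tabulate prior·likelihood by source: [1] prior 0.333333, lik 0.101, product 0.03367; [2] prior 0.333333, lik 0.196, product 0.06533; [3] prior 0.333333, lik 0.345, product 0.1150.
Normalizing constant = 0.21400; the posterior for Machine 2 is its product over the sum, 0.06533/0.21400 = 0.3053.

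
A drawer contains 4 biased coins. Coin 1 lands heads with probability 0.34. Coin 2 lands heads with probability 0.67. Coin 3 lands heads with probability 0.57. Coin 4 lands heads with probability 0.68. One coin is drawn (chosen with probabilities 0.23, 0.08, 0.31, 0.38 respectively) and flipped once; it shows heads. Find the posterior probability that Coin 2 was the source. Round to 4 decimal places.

Posterior probability ≈ 0.0945

P(heads|C1) = 0.34; P(heads|C2) = 0.67; P(heads|C3) = 0.57; P(heads|C4) = 0.68.
Prior × likelihood for each source: 0.23·0.34=0.07820, 0.08·0.67=0.05360, 0.31·0.57=0.1767, 0.38·0.68=0.2584. Summing gives P(heads) = 0.56690.
P(Coin 2 | heads) = 0.05360 / 0.56690 = 0.0945.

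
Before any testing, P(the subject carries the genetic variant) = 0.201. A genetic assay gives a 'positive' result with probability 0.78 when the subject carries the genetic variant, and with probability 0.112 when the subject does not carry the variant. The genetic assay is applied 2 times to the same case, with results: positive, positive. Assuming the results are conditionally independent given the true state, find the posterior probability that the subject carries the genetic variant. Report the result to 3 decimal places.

With H the event that the subject carries the genetic variant, the joint likelihood of the observed sequence is P(data|H) = 0.78·0.78 = 0.60840 and P(data|¬H) = 0.112·0.112 = 0.012544.
Bayes: P(H|data) = 0.201·0.60840 / (0.201·0.60840 + 0.799·0.012544) = 0.12229/0.13231 = 0.9242.

Posterior P(H) ≈ 0.924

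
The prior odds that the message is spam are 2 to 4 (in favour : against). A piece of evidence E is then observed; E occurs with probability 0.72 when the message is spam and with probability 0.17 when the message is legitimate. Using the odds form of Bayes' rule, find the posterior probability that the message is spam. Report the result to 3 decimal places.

Prior odds = 2/4 = 0.50000.
Likelihood ratio for E = 0.72/0.17 = 4.2353.
Posterior odds = prior odds × LR = 2.1176.
Posterior probability = odds/(1+odds) = 2.1176/3.1176 = 0.679.

Posterior probability ≈ 0.679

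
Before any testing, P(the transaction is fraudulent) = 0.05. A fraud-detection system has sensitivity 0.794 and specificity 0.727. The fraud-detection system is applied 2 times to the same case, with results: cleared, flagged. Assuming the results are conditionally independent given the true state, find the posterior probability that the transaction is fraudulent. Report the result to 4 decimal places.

Let H be the event that the transaction is fraudulent; start with P(H) = 0.05. P('flagged'|H) = 0.794, P('flagged'|¬H) = 0.273.
Update on result 1 ('cleared'): P(H) ← 0.206·0.0500 / (0.206·0.0500 + 0.727·0.9500) = 0.010300/0.70095 = 0.0147.
Update on result 2 ('flagged'): P(H) ← 0.794·0.0147 / (0.794·0.0147 + 0.273·0.9853) = 0.011667/0.28066 = 0.0416.

Posterior P(H) ≈ 0.0416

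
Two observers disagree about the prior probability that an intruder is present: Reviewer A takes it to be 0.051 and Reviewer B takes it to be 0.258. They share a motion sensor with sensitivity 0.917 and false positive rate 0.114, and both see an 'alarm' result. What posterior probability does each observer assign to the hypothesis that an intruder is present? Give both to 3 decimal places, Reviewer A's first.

Reviewer A: 0.302; Reviewer B: 0.737

P('+'|H) = 0.917, P('+'|¬H) = 0.114.
Reviewer A: numerator 0.917·0.051 = 0.046767; evidence = 0.046767+0.114·0.949 = 0.15495; posterior = 0.302.
Reviewer B: numerator 0.917·0.258 = 0.23659; evidence = 0.23659+0.114·0.742 = 0.32117; posterior = 0.737.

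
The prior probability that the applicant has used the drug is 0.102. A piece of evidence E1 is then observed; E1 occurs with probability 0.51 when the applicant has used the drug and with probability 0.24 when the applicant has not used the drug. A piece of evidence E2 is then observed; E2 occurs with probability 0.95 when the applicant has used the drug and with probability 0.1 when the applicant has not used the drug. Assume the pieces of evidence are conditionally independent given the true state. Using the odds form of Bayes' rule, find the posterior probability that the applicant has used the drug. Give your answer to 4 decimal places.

Prior odds = 0.102/(1−0.102) = 0.11359. In log-odds, ln(0.11359) = -2.1752.
Add log likelihood ratios: ln(2.1250) + ln(9.5000) = 3.0051.
Posterior log-odds = 0.82987, so posterior odds = exp(0.82987) = 2.2930. Converting, P(H|E) = 2.2930/3.2930 = 0.6963.

Posterior probability ≈ 0.6963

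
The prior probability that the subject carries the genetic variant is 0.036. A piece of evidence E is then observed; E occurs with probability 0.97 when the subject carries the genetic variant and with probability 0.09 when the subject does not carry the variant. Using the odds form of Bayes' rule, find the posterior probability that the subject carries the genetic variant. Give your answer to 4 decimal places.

Posterior probability ≈ 0.2870

Prior odds = 0.036/(1−0.036) = 0.037344.
Likelihood ratio for E = 0.97/0.09 = 10.778.
Posterior odds = prior odds × LR = 0.40249.
Posterior probability = odds/(1+odds) = 0.40249/1.4025 = 0.2870.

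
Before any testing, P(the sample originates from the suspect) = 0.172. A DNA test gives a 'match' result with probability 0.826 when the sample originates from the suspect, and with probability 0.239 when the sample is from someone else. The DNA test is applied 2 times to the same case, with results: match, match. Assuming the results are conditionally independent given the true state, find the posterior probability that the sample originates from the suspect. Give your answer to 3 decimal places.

Posterior P(H) ≈ 0.713

With H the event that the sample originates from the suspect, the joint likelihood of the observed sequence is P(data|H) = 0.826·0.826 = 0.68228 and P(data|¬H) = 0.239·0.239 = 0.057121.
Bayes: P(H|data) = 0.172·0.68228 / (0.172·0.68228 + 0.828·0.057121) = 0.11735/0.16465 = 0.7127.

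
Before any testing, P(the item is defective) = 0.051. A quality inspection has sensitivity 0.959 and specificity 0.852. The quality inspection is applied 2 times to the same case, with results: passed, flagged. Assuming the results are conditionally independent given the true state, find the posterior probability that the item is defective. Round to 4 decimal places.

Posterior P(H) ≈ 0.0165

With H the event that the item is defective, the joint likelihood of the observed sequence is P(data|H) = 0.041·0.959 = 0.039319 and P(data|¬H) = 0.852·0.148 = 0.12610.
Bayes: P(H|data) = 0.051·0.039319 / (0.051·0.039319 + 0.949·0.12610) = 0.0020053/0.12167 = 0.0165.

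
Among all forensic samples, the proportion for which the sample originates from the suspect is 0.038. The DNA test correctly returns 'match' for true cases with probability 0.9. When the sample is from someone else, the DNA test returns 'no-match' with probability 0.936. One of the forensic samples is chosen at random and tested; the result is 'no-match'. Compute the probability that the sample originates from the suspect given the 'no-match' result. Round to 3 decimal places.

Let H be the event that the sample originates from the suspect. P(H) = 0.038, so P(¬H) = 0.962. With E the 'no-match' result, P(E|H) = 0.1 and P(E|¬H) = 0.936.
P(E) = 0.1·0.038 + 0.936·0.962 = 0.0038000 + 0.90043 = 0.90423.
By Bayes' theorem, P(H|E) = 0.0038000 / 0.90423 = 0.004.

P(H | E) ≈ 0.004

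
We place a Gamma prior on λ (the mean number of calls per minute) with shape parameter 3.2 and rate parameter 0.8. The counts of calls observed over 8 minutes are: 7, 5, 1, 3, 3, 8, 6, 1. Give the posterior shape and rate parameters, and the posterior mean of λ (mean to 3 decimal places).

The Poisson likelihood adds the total count to the shape and the number of exposure periods to the rate. Here ∑xᵢ = 34 and n = 8, so shape 3.2→37.2 and rate 0.8→8.8.
Posterior mean = shape/rate = 37.2/8.8 = 4.227.

Posterior: Gamma(shape=37.2, rate=8.8); mean ≈ 4.227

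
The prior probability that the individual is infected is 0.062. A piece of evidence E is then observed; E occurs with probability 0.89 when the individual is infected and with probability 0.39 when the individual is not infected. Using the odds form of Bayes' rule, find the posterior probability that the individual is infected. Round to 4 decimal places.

Posterior probability ≈ 0.1311

Prior odds = 0.062/(1−0.062) = 0.066098.
Likelihood ratio for E = 0.89/0.39 = 2.2821.
Posterior odds = prior odds × LR = 0.15084.
Posterior probability = odds/(1+odds) = 0.15084/1.1508 = 0.1311.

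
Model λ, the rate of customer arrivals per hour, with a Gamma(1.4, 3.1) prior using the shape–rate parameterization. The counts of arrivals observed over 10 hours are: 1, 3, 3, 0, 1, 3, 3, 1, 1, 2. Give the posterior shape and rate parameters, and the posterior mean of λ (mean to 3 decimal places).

Total count ∑xᵢ = 18 over n = 10 hours.
Gamma is conjugate to the Poisson likelihood: posterior is Gamma(shape = 1.4+18 = 19.4, rate = 3.1+10 = 13.1).
E[λ | data] = 19.4/13.1 = 1.481.

Posterior: Gamma(shape=19.4, rate=13.1); mean ≈ 1.481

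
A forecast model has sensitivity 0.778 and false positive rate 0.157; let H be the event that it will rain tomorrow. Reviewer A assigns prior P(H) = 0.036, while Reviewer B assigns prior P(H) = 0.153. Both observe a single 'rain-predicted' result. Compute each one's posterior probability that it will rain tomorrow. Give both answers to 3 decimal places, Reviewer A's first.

Reviewer A: 0.156; Reviewer B: 0.472

P('+'|H) = 0.778, P('+'|¬H) = 0.157.
Reviewer A: numerator 0.778·0.036 = 0.028008; evidence = 0.028008+0.157·0.964 = 0.17936; posterior = 0.156.
Reviewer B: numerator 0.778·0.153 = 0.11903; evidence = 0.11903+0.157·0.847 = 0.25201; posterior = 0.472.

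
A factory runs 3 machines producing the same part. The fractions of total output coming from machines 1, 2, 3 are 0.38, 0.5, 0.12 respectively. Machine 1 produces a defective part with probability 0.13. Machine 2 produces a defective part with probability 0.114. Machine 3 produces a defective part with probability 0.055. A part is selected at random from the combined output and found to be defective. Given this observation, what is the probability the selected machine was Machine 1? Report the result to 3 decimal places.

Posterior probability ≈ 0.437

Tabulate prior·likelihood by source: [1] prior 0.38, lik 0.13, product 0.04940; [2] prior 0.5, lik 0.114, product 0.05700; [3] prior 0.12, lik 0.055, product 0.006600.
Normalizing constant = 0.11300; the posterior for Machine 1 is its product over the sum, 0.04940/0.11300 = 0.437.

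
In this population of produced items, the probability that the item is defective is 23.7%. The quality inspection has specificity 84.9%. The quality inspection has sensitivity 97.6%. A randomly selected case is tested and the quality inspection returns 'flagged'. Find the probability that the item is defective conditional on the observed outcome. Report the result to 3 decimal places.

Write H for 'the item is defective'. Prior odds H:¬H = 0.237/0.763 = 0.31062. For the 'flagged' outcome, the likelihood ratio is 0.976/0.151 = 6.4636.
Posterior odds = 0.31062 × 6.4636 = 2.0077, so P(H|E) = 2.0077/(1+2.0077) = 0.668.

P(H | E) ≈ 0.668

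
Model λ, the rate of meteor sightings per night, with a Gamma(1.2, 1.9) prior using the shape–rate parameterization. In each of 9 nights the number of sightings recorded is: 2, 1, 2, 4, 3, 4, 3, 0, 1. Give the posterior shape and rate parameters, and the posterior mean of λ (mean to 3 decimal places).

Posterior: Gamma(shape=21.2, rate=10.9); mean ≈ 1.945

Total count ∑xᵢ = 20 over n = 9 nights.
Gamma is conjugate to the Poisson likelihood: posterior is Gamma(shape = 1.2+20 = 21.2, rate = 1.9+9 = 10.9).
Posterior mean = shape/rate = 21.2/10.9 = 1.945.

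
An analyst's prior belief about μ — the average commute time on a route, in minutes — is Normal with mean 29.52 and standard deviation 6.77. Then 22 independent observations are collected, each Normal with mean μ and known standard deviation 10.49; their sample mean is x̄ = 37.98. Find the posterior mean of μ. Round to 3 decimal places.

Posterior mean ≈ 37.148

With known σ, the Normal prior is conjugate. Weight on the data is w = (n/σ²)/(n/σ² + 1/τ₀²) = 0.199927/(0.199927+0.0218184) = 0.90161.
Posterior mean = w·x̄ + (1−w)·μ₀ = 0.90161·37.98 + 0.098394·29.52 = 37.148.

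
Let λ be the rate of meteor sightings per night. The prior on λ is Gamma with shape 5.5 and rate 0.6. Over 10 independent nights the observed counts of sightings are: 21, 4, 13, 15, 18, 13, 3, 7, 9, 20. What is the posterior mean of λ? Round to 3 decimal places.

Posterior mean ≈ 12.123

The Poisson likelihood adds the total count to the shape and the number of exposure periods to the rate. Here ∑xᵢ = 123 and n = 10, so shape 5.5→128.5 and rate 0.6→10.6.
E[λ | data] = 128.5/10.6 = 12.123.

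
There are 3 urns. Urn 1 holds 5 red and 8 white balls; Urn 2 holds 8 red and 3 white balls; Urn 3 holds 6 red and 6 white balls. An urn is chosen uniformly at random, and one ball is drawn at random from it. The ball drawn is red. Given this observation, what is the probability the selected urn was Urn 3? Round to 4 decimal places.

Posterior probability ≈ 0.3102

P(red|Urn 1) = 0.3846; P(red|Urn 2) = 0.7273; P(red|Urn 3) = 0.5.
Prior × likelihood for each source: 0.333333·0.3846=0.1282, 0.333333·0.7273=0.2424, 0.333333·0.5=0.1667. Summing gives P(red) = 0.53730.
P(Urn 3 | red) = 0.1667 / 0.53730 = 0.3102.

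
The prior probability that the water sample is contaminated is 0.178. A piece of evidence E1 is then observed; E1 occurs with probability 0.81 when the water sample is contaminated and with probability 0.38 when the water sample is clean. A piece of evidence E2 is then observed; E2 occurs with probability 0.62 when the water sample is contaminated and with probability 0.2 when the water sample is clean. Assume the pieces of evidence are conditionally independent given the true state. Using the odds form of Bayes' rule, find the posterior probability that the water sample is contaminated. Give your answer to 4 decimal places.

Prior odds = 0.178/(1−0.178) = 0.21655. In log-odds, ln(0.21655) = -1.5300.
Add log likelihood ratios: ln(2.1316) + ln(3.1000) = 1.8883.
Posterior log-odds = 0.35831, so posterior odds = exp(0.35831) = 1.4309. Converting, P(H|E) = 1.4309/2.4309 = 0.5886.

Posterior probability ≈ 0.5886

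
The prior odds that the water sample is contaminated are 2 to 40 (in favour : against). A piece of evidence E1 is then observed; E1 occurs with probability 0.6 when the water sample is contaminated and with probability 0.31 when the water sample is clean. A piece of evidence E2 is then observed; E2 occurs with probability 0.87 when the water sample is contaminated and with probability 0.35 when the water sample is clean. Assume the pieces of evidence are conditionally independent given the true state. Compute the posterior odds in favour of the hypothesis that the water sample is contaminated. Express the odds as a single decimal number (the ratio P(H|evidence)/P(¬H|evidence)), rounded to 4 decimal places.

Posterior odds ≈ 0.2406

Prior odds = 2/40 = 0.050000. In log-odds, ln(0.050000) = -2.9957.
Add log likelihood ratios: ln(1.9355) + ln(2.4857) = 1.5709.
Posterior log-odds = -1.4248, so posterior odds = exp(-1.4248) = 0.24055.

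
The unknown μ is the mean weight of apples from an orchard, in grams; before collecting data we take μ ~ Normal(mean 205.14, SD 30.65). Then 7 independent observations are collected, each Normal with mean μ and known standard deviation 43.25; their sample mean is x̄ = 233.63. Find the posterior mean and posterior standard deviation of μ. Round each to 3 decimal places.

Posterior mean ≈ 227.321; posterior SD ≈ 14.424

Prior precision 1/τ₀² = 1/30.65² = 0.00106448; data precision n/σ² = 7/43.25² = 0.00374219.
Posterior precision = 0.00106448 + 0.00374219 = 0.00480667, giving posterior SD = 1/√0.00480667 = 14.424.
Posterior mean = (0.00106448·205.14 + 0.00374219·233.63) / 0.00480667 = 227.321.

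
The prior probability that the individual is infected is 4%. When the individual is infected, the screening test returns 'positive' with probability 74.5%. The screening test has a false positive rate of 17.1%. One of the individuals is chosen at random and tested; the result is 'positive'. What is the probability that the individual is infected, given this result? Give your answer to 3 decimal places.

P(H | E) ≈ 0.154

Let H be the event that the individual is infected. P(H) = 0.04, so P(¬H) = 0.96. With E the 'positive' result, P(E|H) = 0.745 and P(E|¬H) = 0.171.
P(E) = 0.745·0.04 + 0.171·0.96 = 0.029800 + 0.16416 = 0.19396.
By Bayes' theorem, P(H|E) = 0.029800 / 0.19396 = 0.154.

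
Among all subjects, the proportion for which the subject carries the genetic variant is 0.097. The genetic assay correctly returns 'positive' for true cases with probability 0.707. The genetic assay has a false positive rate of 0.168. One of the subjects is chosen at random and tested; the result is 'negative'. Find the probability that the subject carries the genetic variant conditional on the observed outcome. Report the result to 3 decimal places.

P(H | E) ≈ 0.036

Write H for 'the subject carries the genetic variant'. Prior odds H:¬H = 0.097/0.903 = 0.10742. For the 'negative' outcome, the likelihood ratio is 0.293/0.832 = 0.35216.
Posterior odds = 0.10742 × 0.35216 = 0.037829, so P(H|E) = 0.037829/(1+0.037829) = 0.036.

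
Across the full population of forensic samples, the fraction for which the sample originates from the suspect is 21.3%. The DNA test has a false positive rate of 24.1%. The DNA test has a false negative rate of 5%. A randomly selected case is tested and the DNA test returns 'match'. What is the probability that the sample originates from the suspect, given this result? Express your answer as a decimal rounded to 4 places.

Write H for 'the sample originates from the suspect'. Prior odds H:¬H = 0.213/0.787 = 0.27065. For the 'match' outcome, the likelihood ratio is 0.95/0.241 = 3.9419.
Posterior odds = 0.27065 × 3.9419 = 1.0669, so P(H|E) = 1.0669/(1+1.0669) = 0.5162.

P(H | E) ≈ 0.5162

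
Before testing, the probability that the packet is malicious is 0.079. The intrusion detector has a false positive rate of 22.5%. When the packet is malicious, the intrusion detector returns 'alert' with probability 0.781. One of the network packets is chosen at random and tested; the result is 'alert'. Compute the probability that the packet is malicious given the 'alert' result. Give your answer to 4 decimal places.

Write H for 'the packet is malicious'. Prior odds H:¬H = 0.079/0.921 = 0.085776. For the 'alert' outcome, the likelihood ratio is 0.781/0.225 = 3.4711.
Posterior odds = 0.085776 × 3.4711 = 0.29774, so P(H|E) = 0.29774/(1+0.29774) = 0.2294.

P(H | E) ≈ 0.2294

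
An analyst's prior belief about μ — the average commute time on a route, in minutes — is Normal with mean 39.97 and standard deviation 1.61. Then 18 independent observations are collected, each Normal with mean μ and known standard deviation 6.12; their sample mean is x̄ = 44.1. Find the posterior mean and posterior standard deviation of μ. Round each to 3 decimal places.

Prior precision 1/τ₀² = 1/1.61² = 0.385788; data precision n/σ² = 18/6.12² = 0.480584.
Posterior precision = 0.385788 + 0.480584 = 0.866372, giving posterior SD = 1/√0.866372 = 1.074.
Posterior mean = (0.385788·39.97 + 0.480584·44.1) / 0.866372 = 42.261.

Posterior mean ≈ 42.261; posterior SD ≈ 1.074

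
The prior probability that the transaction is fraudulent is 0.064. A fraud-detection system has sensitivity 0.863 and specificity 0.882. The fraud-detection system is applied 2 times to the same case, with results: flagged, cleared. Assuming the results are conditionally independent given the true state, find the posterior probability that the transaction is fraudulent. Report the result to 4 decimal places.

With H the event that the transaction is fraudulent, the joint likelihood of the observed sequence is P(data|H) = 0.863·0.137 = 0.11823 and P(data|¬H) = 0.118·0.882 = 0.10408.
Bayes: P(H|data) = 0.064·0.11823 / (0.064·0.11823 + 0.936·0.10408) = 0.0075668/0.10498 = 0.0721.

Posterior P(H) ≈ 0.0721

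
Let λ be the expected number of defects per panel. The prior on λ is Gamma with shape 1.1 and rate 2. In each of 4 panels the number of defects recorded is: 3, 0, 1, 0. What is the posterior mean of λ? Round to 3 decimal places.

Posterior mean ≈ 0.850

The Poisson likelihood adds the total count to the shape and the number of exposure periods to the rate. Here ∑xᵢ = 4 and n = 4, so shape 1.1→5.1 and rate 2→6.
E[λ | data] = 5.1/6 = 0.850.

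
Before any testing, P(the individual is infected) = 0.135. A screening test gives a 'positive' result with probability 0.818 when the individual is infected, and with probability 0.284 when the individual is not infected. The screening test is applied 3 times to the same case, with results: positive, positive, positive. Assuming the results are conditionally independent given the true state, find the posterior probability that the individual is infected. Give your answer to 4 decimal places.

With H the event that the individual is infected, the joint likelihood of the observed sequence is P(data|H) = 0.818·0.818·0.818 = 0.54734 and P(data|¬H) = 0.284·0.284·0.284 = 0.022906.
Bayes: P(H|data) = 0.135·0.54734 / (0.135·0.54734 + 0.865·0.022906) = 0.073891/0.093705 = 0.7886.

Posterior P(H) ≈ 0.7886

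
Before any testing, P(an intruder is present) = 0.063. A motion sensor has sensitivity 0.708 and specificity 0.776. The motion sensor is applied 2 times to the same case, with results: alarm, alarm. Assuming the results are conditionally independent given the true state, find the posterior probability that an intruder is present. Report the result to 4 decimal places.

Let H be the event that an intruder is present; start with P(H) = 0.063. P('alarm'|H) = 0.708, P('alarm'|¬H) = 0.224.
Update on result 1 ('alarm'): P(H) ← 0.708·0.0630 / (0.708·0.0630 + 0.224·0.9370) = 0.044604/0.25449 = 0.1753.
Update on result 2 ('alarm'): P(H) ← 0.708·0.1753 / (0.708·0.1753 + 0.224·0.8247) = 0.12409/0.30883 = 0.4018.

Posterior P(H) ≈ 0.4018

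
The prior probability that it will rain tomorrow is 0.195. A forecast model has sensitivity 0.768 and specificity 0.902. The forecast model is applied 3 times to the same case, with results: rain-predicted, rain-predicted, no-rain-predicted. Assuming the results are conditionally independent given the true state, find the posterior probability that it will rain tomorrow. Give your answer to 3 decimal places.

Posterior P(H) ≈ 0.793

Let H be the event that it will rain tomorrow; start with P(H) = 0.195. P('rain-predicted'|H) = 0.768, P('rain-predicted'|¬H) = 0.098.
Update on result 1 ('rain-predicted'): P(H) ← 0.768·0.1950 / (0.768·0.1950 + 0.098·0.8050) = 0.14976/0.22865 = 0.6550.
Update on result 2 ('rain-predicted'): P(H) ← 0.768·0.6550 / (0.768·0.6550 + 0.098·0.3450) = 0.50302/0.53683 = 0.9370.
Update on result 3 ('no-rain-predicted'): P(H) ← 0.232·0.9370 / (0.232·0.9370 + 0.902·0.0630) = 0.21739/0.27420 = 0.7928.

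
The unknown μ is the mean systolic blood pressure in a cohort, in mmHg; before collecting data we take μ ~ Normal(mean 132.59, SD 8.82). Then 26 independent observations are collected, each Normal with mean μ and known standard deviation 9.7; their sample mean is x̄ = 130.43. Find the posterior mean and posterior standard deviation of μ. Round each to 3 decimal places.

Posterior mean ≈ 130.526; posterior SD ≈ 1.860

With known σ, the Normal prior is conjugate. Weight on the data is w = (n/σ²)/(n/σ² + 1/τ₀²) = 0.276331/(0.276331+0.0128547) = 0.95555.
Posterior mean = w·x̄ + (1−w)·μ₀ = 0.95555·130.43 + 0.044451·132.59 = 130.526. Posterior variance = 1/(0.276331+0.0128547) = 3.45798, so SD = 1.860.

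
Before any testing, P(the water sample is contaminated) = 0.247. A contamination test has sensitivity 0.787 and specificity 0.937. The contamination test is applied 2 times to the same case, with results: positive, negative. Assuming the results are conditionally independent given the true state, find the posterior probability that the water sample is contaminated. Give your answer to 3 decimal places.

Let H be the event that the water sample is contaminated; start with P(H) = 0.247. P('positive'|H) = 0.787, P('positive'|¬H) = 0.063.
Update on result 1 ('positive'): P(H) ← 0.787·0.2470 / (0.787·0.2470 + 0.063·0.7530) = 0.19439/0.24183 = 0.8038.
Update on result 2 ('negative'): P(H) ← 0.213·0.8038 / (0.213·0.8038 + 0.937·0.1962) = 0.17122/0.35503 = 0.4823.

Posterior P(H) ≈ 0.482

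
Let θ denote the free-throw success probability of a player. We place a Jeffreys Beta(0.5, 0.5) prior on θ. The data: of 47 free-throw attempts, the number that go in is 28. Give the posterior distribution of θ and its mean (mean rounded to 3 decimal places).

Posterior: Beta(28.5, 19.5); mean ≈ 0.594

The binomial likelihood is conjugate to the Beta prior: with 28 successes and 19 failures, the posterior is Beta(0.5+28, 0.5+19) = Beta(28.5, 19.5).
E[θ | data] = 28.5/(28.5+19.5) = 0.594.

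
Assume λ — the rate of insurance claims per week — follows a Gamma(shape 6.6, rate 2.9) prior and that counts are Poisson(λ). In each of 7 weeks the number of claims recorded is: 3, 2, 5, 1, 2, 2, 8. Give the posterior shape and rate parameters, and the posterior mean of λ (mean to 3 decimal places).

Total count ∑xᵢ = 23 over n = 7 weeks.
Gamma is conjugate to the Poisson likelihood: posterior is Gamma(shape = 6.6+23 = 29.6, rate = 2.9+7 = 9.9).
E[λ | data] = 29.6/9.9 = 2.990.

Posterior: Gamma(shape=29.6, rate=9.9); mean ≈ 2.990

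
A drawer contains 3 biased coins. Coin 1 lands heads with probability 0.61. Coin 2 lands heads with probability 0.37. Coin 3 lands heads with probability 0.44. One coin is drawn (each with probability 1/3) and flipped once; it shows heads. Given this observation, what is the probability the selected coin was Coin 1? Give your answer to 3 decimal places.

Posterior probability ≈ 0.430

Tabulate prior·likelihood by source: [1] prior 0.333333, lik 0.61, product 0.2033; [2] prior 0.333333, lik 0.37, product 0.1233; [3] prior 0.333333, lik 0.44, product 0.1467.
Normalizing constant = 0.47333; the posterior for Coin 1 is its product over the sum, 0.2033/0.47333 = 0.430.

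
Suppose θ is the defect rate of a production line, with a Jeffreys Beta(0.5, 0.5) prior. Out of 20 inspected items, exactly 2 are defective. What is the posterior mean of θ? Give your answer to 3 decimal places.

Observing 2 successes and 18 failures updates Beta(0.5, 0.5) by adding the success and failure counts to the two shape parameters: α = 0.5+2 = 2.5, β = 0.5+18 = 18.5.
E[θ | data] = 2.5/(2.5+18.5) = 0.119.

Posterior mean ≈ 0.119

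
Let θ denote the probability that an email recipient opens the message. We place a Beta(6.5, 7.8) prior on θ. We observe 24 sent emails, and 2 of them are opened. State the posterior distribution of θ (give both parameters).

Posterior: Beta(8.5, 29.8)

Observing 2 successes and 22 failures updates Beta(6.5, 7.8) by adding the success and failure counts to the two shape parameters: α = 6.5+2 = 8.5, β = 7.8+22 = 29.8.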